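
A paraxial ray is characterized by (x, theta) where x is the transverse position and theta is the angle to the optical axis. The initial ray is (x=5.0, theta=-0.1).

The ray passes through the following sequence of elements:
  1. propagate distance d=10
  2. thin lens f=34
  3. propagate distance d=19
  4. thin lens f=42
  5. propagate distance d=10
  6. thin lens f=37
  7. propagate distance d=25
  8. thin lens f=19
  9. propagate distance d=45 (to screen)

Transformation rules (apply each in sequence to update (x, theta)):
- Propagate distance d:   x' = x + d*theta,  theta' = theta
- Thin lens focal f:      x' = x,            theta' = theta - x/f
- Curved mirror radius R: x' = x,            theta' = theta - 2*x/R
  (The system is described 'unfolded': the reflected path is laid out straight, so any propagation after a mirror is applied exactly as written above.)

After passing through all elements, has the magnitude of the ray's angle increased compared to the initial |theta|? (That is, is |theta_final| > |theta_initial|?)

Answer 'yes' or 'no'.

Answer: yes

Derivation:
Initial: x=5.0000 theta=-0.1000
After 1 (propagate distance d=10): x=4.0000 theta=-0.1000
After 2 (thin lens f=34): x=4.0000 theta=-37/170 (≈-0.2176)
After 3 (propagate distance d=19): x=-23/170 (≈-0.1353) theta=-37/170 (≈-0.2176)
After 4 (thin lens f=42): x=-23/170 (≈-0.1353) theta=-1531/7140 (≈-0.2144)
After 5 (propagate distance d=10): x=-4069/1785 (≈-2.2796) theta=-1531/7140 (≈-0.2144)
After 6 (thin lens f=37): x=-4069/1785 (≈-2.2796) theta=-13457/88060 (≈-0.1528)
After 7 (propagate distance d=25): x=-1611487/264180 (≈-6.1000) theta=-13457/88060 (≈-0.1528)
After 8 (thin lens f=19): x=-1611487/264180 (≈-6.1000) theta=60317/358530 (≈0.1682)
After 9 (propagate distance d=45 (to screen)): x=7381457/5019420 (≈1.4706) theta=60317/358530 (≈0.1682)
|theta_initial|=0.1000 |theta_final|=60317/358530 (≈0.1682) -> increased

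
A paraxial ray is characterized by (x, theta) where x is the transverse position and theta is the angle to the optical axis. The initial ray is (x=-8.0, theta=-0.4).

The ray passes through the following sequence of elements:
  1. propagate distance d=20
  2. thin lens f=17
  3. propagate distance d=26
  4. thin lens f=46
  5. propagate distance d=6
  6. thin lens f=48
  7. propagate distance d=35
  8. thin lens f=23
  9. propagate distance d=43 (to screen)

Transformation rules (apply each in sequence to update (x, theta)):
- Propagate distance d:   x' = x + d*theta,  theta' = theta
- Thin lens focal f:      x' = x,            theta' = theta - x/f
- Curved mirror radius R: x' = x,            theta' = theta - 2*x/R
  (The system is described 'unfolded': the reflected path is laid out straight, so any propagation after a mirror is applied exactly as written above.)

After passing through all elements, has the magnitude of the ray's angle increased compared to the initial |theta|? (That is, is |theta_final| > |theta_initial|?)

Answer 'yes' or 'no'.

Answer: no

Derivation:
Initial: x=-8.0000 theta=-0.4000
After 1 (propagate distance d=20): x=-16.0000 theta=-0.4000
After 2 (thin lens f=17): x=-16.0000 theta=46/85 (≈0.5412)
After 3 (propagate distance d=26): x=-164/85 (≈-1.9294) theta=46/85 (≈0.5412)
After 4 (thin lens f=46): x=-164/85 (≈-1.9294) theta=228/391 (≈0.5831)
After 5 (propagate distance d=6): x=3068/1955 (≈1.5693) theta=228/391 (≈0.5831)
After 6 (thin lens f=48): x=3068/1955 (≈1.5693) theta=12913/23460 (≈0.5504)
After 7 (propagate distance d=35): x=488771/23460 (≈20.8342) theta=12913/23460 (≈0.5504)
After 8 (thin lens f=23): x=488771/23460 (≈20.8342) theta=-15981/44965 (≈-0.3554)
After 9 (propagate distance d=43 (to screen)): x=2995537/539580 (≈5.5516) theta=-15981/44965 (≈-0.3554)
|theta_initial|=0.4000 |theta_final|=15981/44965 (≈0.3554) -> not increased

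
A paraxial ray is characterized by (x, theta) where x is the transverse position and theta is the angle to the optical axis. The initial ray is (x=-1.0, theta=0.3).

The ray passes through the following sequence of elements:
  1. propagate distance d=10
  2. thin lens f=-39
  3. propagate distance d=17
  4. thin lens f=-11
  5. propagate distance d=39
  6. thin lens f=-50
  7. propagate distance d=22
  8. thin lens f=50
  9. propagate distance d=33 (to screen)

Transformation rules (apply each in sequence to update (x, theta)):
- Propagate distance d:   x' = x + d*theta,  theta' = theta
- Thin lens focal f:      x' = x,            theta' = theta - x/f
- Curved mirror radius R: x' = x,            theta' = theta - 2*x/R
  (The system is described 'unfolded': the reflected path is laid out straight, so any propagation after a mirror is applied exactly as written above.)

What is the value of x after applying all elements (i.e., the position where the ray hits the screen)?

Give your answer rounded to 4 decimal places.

Answer: 100.9619

Derivation:
Initial: x=-1.0000 theta=0.3000
After 1 (propagate distance d=10): x=2.0000 theta=0.3000
After 2 (thin lens f=-39): x=2.0000 theta=137/390 (≈0.3513)
After 3 (propagate distance d=17): x=3109/390 (≈7.9718) theta=137/390 (≈0.3513)
After 4 (thin lens f=-11): x=3109/390 (≈7.9718) theta=2308/2145 (≈1.0760)
After 5 (propagate distance d=39): x=214223/4290 (≈49.9354) theta=2308/2145 (≈1.0760)
After 6 (thin lens f=-50): x=214223/4290 (≈49.9354) theta=148341/71500 (≈2.0747)
After 7 (propagate distance d=22): x=5125414/53625 (≈95.5788) theta=148341/71500 (≈2.0747)
After 8 (thin lens f=50): x=5125414/53625 (≈95.5788) theta=874747/5362500 (≈0.1631)
After 9 (propagate distance d=33 (to screen)): x=541408051/5362500 (≈100.9619) theta=874747/5362500 (≈0.1631)
Rounded to 4 decimal places: x = 100.9619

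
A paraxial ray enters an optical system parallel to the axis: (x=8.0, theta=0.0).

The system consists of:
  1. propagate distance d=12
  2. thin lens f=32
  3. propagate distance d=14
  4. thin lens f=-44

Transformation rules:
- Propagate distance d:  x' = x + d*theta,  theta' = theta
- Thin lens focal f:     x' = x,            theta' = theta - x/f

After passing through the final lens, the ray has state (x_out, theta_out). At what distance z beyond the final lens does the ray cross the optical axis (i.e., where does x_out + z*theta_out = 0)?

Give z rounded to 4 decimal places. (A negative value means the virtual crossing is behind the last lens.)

Initial: x=8.0000 theta=0.0000
After 1 (propagate distance d=12): x=8.0000 theta=0.0000
After 2 (thin lens f=32): x=8.0000 theta=-0.2500
After 3 (propagate distance d=14): x=4.5000 theta=-0.2500
After 4 (thin lens f=-44): x=4.5000 theta=-13/88 (≈-0.1477)
z_focus = -x_out/theta_out = -(4.5000)/(-13/88) = 396/13 ≈ 30.4615
Rounded to 4 decimal places: z = 30.4615

Answer: 30.4615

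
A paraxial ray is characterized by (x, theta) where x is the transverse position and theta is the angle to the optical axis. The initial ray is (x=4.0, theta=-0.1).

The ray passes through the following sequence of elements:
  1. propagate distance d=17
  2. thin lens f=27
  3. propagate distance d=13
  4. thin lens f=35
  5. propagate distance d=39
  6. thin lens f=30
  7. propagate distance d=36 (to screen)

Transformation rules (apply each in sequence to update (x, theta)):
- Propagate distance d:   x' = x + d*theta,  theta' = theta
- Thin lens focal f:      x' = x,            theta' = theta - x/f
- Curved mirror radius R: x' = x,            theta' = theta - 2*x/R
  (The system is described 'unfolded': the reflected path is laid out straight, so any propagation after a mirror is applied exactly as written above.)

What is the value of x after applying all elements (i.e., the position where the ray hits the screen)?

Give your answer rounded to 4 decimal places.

Answer: -5.1142

Derivation:
Initial: x=4.0000 theta=-0.1000
After 1 (propagate distance d=17): x=2.3000 theta=-0.1000
After 2 (thin lens f=27): x=2.3000 theta=-5/27 (≈-0.1852)
After 3 (propagate distance d=13): x=-29/270 (≈-0.1074) theta=-5/27 (≈-0.1852)
After 4 (thin lens f=35): x=-29/270 (≈-0.1074) theta=-1721/9450 (≈-0.1821)
After 5 (propagate distance d=39): x=-34067/4725 (≈-7.2099) theta=-1721/9450 (≈-0.1821)
After 6 (thin lens f=30): x=-34067/4725 (≈-7.2099) theta=4126/70875 (≈0.0582)
After 7 (propagate distance d=36 (to screen)): x=-120823/23625 (≈-5.1142) theta=4126/70875 (≈0.0582)
Rounded to 4 decimal places: x = -5.1142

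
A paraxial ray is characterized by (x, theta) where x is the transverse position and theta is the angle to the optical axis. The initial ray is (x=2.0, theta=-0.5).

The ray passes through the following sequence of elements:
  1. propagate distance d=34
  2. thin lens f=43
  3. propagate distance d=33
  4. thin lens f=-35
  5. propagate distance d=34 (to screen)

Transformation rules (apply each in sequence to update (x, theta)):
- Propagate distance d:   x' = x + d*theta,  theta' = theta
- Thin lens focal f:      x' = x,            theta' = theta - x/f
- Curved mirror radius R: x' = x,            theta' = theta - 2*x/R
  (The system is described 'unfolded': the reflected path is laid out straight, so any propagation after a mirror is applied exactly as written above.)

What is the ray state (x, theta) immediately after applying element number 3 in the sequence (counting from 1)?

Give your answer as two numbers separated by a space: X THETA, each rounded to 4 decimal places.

Answer: -19.9884 -0.1512

Derivation:
Initial: x=2.0000 theta=-0.5000
After 1 (propagate distance d=34): x=-15.0000 theta=-0.5000
After 2 (thin lens f=43): x=-15.0000 theta=-13/86 (≈-0.1512)
After 3 (propagate distance d=33): x=-1719/86 (≈-19.9884) theta=-13/86 (≈-0.1512)
Rounded to 4 decimal places: x = -19.9884, theta = -0.1512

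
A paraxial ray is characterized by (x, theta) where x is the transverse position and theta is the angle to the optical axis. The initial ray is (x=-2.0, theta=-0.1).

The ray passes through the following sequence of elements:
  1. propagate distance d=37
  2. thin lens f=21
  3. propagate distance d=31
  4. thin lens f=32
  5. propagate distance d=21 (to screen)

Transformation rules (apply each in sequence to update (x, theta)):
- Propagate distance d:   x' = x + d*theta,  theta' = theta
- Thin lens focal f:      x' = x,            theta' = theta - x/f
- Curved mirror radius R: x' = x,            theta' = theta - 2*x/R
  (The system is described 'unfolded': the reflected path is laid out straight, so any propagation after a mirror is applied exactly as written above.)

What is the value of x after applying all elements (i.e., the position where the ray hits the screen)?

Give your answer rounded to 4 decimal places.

Initial: x=-2.0000 theta=-0.1000
After 1 (propagate distance d=37): x=-5.7000 theta=-0.1000
After 2 (thin lens f=21): x=-5.7000 theta=6/35 (≈0.1714)
After 3 (propagate distance d=31): x=-27/70 (≈-0.3857) theta=6/35 (≈0.1714)
After 4 (thin lens f=32): x=-27/70 (≈-0.3857) theta=411/2240 (≈0.1835)
After 5 (propagate distance d=21 (to screen)): x=7767/2240 (≈3.4674) theta=411/2240 (≈0.1835)
Rounded to 4 decimal places: x = 3.4674

Answer: 3.4674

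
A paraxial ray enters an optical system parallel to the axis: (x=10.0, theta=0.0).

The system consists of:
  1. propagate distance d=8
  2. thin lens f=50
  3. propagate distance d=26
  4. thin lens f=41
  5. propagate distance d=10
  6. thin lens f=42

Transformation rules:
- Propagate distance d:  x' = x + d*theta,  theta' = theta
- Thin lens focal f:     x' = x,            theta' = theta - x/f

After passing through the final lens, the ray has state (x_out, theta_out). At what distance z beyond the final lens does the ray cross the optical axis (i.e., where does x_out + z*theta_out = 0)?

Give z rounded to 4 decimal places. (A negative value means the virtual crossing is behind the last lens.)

Answer: 4.5783

Derivation:
Initial: x=10.0000 theta=0.0000
After 1 (propagate distance d=8): x=10.0000 theta=0.0000
After 2 (thin lens f=50): x=10.0000 theta=-0.2000
After 3 (propagate distance d=26): x=4.8000 theta=-0.2000
After 4 (thin lens f=41): x=4.8000 theta=-13/41 (≈-0.3171)
After 5 (propagate distance d=10): x=334/205 (≈1.6293) theta=-13/41 (≈-0.3171)
After 6 (thin lens f=42): x=334/205 (≈1.6293) theta=-1532/4305 (≈-0.3559)
z_focus = -x_out/theta_out = -(334/205)/(-1532/4305) = 3507/766 ≈ 4.5783
Rounded to 4 decimal places: z = 4.5783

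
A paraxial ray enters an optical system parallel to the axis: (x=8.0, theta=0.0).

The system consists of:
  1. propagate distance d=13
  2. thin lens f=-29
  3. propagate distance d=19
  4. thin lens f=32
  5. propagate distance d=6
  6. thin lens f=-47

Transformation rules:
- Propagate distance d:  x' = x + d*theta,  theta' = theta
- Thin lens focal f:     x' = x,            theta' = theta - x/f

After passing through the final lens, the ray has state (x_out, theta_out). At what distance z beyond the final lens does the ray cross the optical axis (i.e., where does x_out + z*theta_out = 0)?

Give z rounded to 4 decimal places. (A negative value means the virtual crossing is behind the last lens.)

Answer: -98.3721

Derivation:
Initial: x=8.0000 theta=0.0000
After 1 (propagate distance d=13): x=8.0000 theta=0.0000
After 2 (thin lens f=-29): x=8.0000 theta=8/29 (≈0.2759)
After 3 (propagate distance d=19): x=384/29 (≈13.2414) theta=8/29 (≈0.2759)
After 4 (thin lens f=32): x=384/29 (≈13.2414) theta=-4/29 (≈-0.1379)
After 5 (propagate distance d=6): x=360/29 (≈12.4138) theta=-4/29 (≈-0.1379)
After 6 (thin lens f=-47): x=360/29 (≈12.4138) theta=172/1363 (≈0.1262)
z_focus = -x_out/theta_out = -(360/29)/(172/1363) = -4230/43 ≈ -98.3721
Rounded to 4 decimal places: z = -98.3721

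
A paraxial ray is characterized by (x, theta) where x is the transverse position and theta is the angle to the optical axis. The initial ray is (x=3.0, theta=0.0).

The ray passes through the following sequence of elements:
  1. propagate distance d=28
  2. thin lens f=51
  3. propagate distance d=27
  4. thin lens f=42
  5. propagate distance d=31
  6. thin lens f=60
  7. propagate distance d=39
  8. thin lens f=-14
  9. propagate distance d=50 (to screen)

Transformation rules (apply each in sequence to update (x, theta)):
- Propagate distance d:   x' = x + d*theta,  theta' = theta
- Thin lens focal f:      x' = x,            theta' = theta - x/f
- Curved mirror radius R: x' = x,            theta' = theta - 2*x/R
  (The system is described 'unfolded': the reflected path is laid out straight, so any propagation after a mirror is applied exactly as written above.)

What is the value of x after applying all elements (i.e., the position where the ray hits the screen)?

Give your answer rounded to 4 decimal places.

Answer: -22.2166

Derivation:
Initial: x=3.0000 theta=0.0000
After 1 (propagate distance d=28): x=3.0000 theta=0.0000
After 2 (thin lens f=51): x=3.0000 theta=-1/17 (≈-0.0588)
After 3 (propagate distance d=27): x=24/17 (≈1.4118) theta=-1/17 (≈-0.0588)
After 4 (thin lens f=42): x=24/17 (≈1.4118) theta=-11/119 (≈-0.0924)
After 5 (propagate distance d=31): x=-173/119 (≈-1.4538) theta=-11/119 (≈-0.0924)
After 6 (thin lens f=60): x=-173/119 (≈-1.4538) theta=-487/7140 (≈-0.0682)
After 7 (propagate distance d=39): x=-9791/2380 (≈-4.1139) theta=-487/7140 (≈-0.0682)
After 8 (thin lens f=-14): x=-9791/2380 (≈-4.1139) theta=-36191/99960 (≈-0.3621)
After 9 (propagate distance d=50 (to screen)): x=-555193/24990 (≈-22.2166) theta=-36191/99960 (≈-0.3621)
Rounded to 4 decimal places: x = -22.2166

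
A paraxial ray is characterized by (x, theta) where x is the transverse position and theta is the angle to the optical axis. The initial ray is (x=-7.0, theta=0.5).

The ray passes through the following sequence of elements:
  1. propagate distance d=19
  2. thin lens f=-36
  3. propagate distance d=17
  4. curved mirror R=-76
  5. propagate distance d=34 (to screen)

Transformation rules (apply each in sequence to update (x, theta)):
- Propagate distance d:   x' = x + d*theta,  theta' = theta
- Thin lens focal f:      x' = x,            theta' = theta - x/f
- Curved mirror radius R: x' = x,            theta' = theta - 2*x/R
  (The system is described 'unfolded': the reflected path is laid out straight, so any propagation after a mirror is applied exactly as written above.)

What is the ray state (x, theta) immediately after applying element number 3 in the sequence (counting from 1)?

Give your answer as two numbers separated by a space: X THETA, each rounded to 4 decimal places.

Answer: 12.1806 0.5694

Derivation:
Initial: x=-7.0000 theta=0.5000
After 1 (propagate distance d=19): x=2.5000 theta=0.5000
After 2 (thin lens f=-36): x=2.5000 theta=41/72 (≈0.5694)
After 3 (propagate distance d=17): x=877/72 (≈12.1806) theta=41/72 (≈0.5694)
Rounded to 4 decimal places: x = 12.1806, theta = 0.5694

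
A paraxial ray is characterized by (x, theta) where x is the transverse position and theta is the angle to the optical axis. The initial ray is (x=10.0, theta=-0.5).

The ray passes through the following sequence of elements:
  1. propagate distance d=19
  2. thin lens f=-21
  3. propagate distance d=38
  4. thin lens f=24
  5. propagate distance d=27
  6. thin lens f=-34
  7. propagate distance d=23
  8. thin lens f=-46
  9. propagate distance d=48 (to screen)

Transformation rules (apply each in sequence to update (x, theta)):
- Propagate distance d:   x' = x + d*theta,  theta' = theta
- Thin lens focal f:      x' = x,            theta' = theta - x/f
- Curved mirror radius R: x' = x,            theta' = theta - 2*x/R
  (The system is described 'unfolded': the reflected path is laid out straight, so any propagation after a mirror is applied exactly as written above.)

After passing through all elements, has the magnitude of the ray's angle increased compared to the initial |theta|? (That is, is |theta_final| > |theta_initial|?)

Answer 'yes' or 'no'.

Answer: no

Derivation:
Initial: x=10.0000 theta=-0.5000
After 1 (propagate distance d=19): x=0.5000 theta=-0.5000
After 2 (thin lens f=-21): x=0.5000 theta=-10/21 (≈-0.4762)
After 3 (propagate distance d=38): x=-739/42 (≈-17.5952) theta=-10/21 (≈-0.4762)
After 4 (thin lens f=24): x=-739/42 (≈-17.5952) theta=37/144 (≈0.2569)
After 5 (propagate distance d=27): x=-3581/336 (≈-10.6577) theta=37/144 (≈0.2569)
After 6 (thin lens f=-34): x=-3581/336 (≈-10.6577) theta=-1937/34272 (≈-0.0565)
After 7 (propagate distance d=23): x=-409813/34272 (≈-11.9577) theta=-1937/34272 (≈-0.0565)
After 8 (thin lens f=-46): x=-409813/34272 (≈-11.9577) theta=-55435/175168 (≈-0.3165)
After 9 (propagate distance d=48 (to screen)): x=-21399659/788256 (≈-27.1481) theta=-55435/175168 (≈-0.3165)
|theta_initial|=0.5000 |theta_final|=55435/175168 (≈0.3165) -> not increased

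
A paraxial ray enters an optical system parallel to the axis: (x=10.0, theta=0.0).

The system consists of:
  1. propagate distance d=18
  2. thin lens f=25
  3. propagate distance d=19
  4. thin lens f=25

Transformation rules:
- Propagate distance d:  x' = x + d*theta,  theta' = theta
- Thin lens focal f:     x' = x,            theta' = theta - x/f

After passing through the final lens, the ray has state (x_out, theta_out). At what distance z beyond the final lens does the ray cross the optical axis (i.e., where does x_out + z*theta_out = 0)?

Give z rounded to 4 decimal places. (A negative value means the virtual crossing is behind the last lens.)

Answer: 4.8387

Derivation:
Initial: x=10.0000 theta=0.0000
After 1 (propagate distance d=18): x=10.0000 theta=0.0000
After 2 (thin lens f=25): x=10.0000 theta=-0.4000
After 3 (propagate distance d=19): x=2.4000 theta=-0.4000
After 4 (thin lens f=25): x=2.4000 theta=-0.4960
z_focus = -x_out/theta_out = -(2.4000)/(-0.4960) = 150/31 ≈ 4.8387
Rounded to 4 decimal places: z = 4.8387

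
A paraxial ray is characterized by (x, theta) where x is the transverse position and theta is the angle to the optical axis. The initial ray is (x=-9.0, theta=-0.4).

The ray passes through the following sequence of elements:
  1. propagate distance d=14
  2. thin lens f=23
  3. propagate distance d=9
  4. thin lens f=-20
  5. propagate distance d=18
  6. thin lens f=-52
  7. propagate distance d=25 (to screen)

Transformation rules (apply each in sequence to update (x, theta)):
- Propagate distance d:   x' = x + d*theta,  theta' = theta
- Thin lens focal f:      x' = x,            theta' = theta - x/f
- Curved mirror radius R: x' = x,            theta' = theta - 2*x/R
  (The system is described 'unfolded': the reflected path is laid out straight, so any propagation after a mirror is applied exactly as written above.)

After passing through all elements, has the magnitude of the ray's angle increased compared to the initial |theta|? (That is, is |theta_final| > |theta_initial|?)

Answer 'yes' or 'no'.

Initial: x=-9.0000 theta=-0.4000
After 1 (propagate distance d=14): x=-14.6000 theta=-0.4000
After 2 (thin lens f=23): x=-14.6000 theta=27/115 (≈0.2348)
After 3 (propagate distance d=9): x=-1436/115 (≈-12.4870) theta=27/115 (≈0.2348)
After 4 (thin lens f=-20): x=-1436/115 (≈-12.4870) theta=-224/575 (≈-0.3896)
After 5 (propagate distance d=18): x=-11212/575 (≈-19.4991) theta=-224/575 (≈-0.3896)
After 6 (thin lens f=-52): x=-11212/575 (≈-19.4991) theta=-1143/1495 (≈-0.7645)
After 7 (propagate distance d=25 (to screen)): x=-288631/7475 (≈-38.6128) theta=-1143/1495 (≈-0.7645)
|theta_initial|=0.4000 |theta_final|=1143/1495 (≈0.7645) -> increased

Answer: yes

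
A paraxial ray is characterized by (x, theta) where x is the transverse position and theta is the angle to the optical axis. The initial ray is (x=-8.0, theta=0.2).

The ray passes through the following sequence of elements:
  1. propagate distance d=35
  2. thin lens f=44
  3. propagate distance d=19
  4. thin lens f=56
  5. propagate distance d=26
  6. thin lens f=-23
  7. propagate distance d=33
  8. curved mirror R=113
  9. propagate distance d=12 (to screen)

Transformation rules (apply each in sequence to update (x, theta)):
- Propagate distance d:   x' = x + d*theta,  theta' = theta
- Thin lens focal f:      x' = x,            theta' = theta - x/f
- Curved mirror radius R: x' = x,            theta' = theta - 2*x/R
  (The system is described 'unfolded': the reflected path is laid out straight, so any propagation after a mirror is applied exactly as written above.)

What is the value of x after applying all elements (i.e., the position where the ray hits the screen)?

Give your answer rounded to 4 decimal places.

Answer: 24.6189

Derivation:
Initial: x=-8.0000 theta=0.2000
After 1 (propagate distance d=35): x=-1.0000 theta=0.2000
After 2 (thin lens f=44): x=-1.0000 theta=49/220 (≈0.2227)
After 3 (propagate distance d=19): x=711/220 (≈3.2318) theta=49/220 (≈0.2227)
After 4 (thin lens f=56): x=711/220 (≈3.2318) theta=2033/12320 (≈0.1650)
After 5 (propagate distance d=26): x=46337/6160 (≈7.5222) theta=2033/12320 (≈0.1650)
After 6 (thin lens f=-23): x=46337/6160 (≈7.5222) theta=19919/40480 (≈0.4921)
After 7 (propagate distance d=33): x=6732791/283360 (≈23.7606) theta=19919/40480 (≈0.4921)
After 8 (curved mirror R=113): x=6732791/283360 (≈23.7606) theta=2290347/32019680 (≈0.0715)
After 9 (propagate distance d=12 (to screen)): x=788289547/32019680 (≈24.6189) theta=2290347/32019680 (≈0.0715)
Rounded to 4 decimal places: x = 24.6189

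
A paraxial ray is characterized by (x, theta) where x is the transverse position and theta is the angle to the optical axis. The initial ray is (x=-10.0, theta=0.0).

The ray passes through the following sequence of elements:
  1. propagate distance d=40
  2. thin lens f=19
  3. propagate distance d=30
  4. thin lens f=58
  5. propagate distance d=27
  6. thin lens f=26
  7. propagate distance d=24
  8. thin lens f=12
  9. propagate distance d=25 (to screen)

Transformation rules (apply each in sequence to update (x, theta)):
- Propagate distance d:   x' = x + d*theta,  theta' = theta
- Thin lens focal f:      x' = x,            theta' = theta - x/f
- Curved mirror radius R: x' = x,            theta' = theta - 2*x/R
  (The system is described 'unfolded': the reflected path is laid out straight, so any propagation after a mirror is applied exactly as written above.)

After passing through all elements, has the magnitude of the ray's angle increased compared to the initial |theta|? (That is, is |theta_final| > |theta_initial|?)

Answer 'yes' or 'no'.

Initial: x=-10.0000 theta=0.0000
After 1 (propagate distance d=40): x=-10.0000 theta=0.0000
After 2 (thin lens f=19): x=-10.0000 theta=10/19 (≈0.5263)
After 3 (propagate distance d=30): x=110/19 (≈5.7895) theta=10/19 (≈0.5263)
After 4 (thin lens f=58): x=110/19 (≈5.7895) theta=235/551 (≈0.4265)
After 5 (propagate distance d=27): x=9535/551 (≈17.3049) theta=235/551 (≈0.4265)
After 6 (thin lens f=26): x=9535/551 (≈17.3049) theta=-3425/14326 (≈-0.2391)
After 7 (propagate distance d=24): x=82855/7163 (≈11.5671) theta=-3425/14326 (≈-0.2391)
After 8 (thin lens f=12): x=82855/7163 (≈11.5671) theta=-103405/85956 (≈-1.2030)
After 9 (propagate distance d=25 (to screen)): x=-1590865/85956 (≈-18.5079) theta=-103405/85956 (≈-1.2030)
|theta_initial|=0.0000 |theta_final|=103405/85956 (≈1.2030) -> increased

Answer: yes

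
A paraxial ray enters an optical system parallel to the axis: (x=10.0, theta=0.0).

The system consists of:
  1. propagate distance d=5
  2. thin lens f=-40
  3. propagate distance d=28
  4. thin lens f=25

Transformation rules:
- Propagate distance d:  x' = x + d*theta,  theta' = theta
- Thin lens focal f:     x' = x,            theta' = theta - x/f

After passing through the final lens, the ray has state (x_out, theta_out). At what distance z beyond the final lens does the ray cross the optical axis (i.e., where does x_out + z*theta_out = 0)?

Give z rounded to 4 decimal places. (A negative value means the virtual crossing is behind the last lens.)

Initial: x=10.0000 theta=0.0000
After 1 (propagate distance d=5): x=10.0000 theta=0.0000
After 2 (thin lens f=-40): x=10.0000 theta=0.2500
After 3 (propagate distance d=28): x=17.0000 theta=0.2500
After 4 (thin lens f=25): x=17.0000 theta=-0.4300
z_focus = -x_out/theta_out = -(17.0000)/(-0.4300) = 1700/43 ≈ 39.5349
Rounded to 4 decimal places: z = 39.5349

Answer: 39.5349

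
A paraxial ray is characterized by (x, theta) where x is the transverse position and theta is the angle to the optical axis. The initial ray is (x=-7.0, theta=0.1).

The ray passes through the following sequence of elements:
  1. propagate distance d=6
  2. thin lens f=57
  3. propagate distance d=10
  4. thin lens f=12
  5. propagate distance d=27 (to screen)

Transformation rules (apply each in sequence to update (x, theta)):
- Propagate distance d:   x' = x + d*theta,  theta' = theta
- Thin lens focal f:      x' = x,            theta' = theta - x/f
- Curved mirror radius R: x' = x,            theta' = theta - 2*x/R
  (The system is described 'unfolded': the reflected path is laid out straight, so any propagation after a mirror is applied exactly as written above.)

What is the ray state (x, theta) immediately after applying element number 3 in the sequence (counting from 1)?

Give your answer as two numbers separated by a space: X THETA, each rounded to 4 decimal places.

Initial: x=-7.0000 theta=0.1000
After 1 (propagate distance d=6): x=-6.4000 theta=0.1000
After 2 (thin lens f=57): x=-6.4000 theta=121/570 (≈0.2123)
After 3 (propagate distance d=10): x=-1219/285 (≈-4.2772) theta=121/570 (≈0.2123)
Rounded to 4 decimal places: x = -4.2772, theta = 0.2123

Answer: -4.2772 0.2123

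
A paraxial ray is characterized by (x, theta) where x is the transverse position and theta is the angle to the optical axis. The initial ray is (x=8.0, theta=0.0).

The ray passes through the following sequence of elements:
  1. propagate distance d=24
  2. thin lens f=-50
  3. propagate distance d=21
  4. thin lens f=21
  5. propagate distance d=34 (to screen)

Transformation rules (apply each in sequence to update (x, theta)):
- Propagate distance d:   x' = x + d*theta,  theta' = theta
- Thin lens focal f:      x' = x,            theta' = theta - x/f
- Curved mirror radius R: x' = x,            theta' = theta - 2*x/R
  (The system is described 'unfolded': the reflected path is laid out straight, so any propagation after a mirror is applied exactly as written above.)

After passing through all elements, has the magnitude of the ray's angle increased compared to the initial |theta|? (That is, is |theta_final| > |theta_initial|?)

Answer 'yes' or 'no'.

Answer: yes

Derivation:
Initial: x=8.0000 theta=0.0000
After 1 (propagate distance d=24): x=8.0000 theta=0.0000
After 2 (thin lens f=-50): x=8.0000 theta=0.1600
After 3 (propagate distance d=21): x=11.3600 theta=0.1600
After 4 (thin lens f=21): x=11.3600 theta=-8/21 (≈-0.3810)
After 5 (propagate distance d=34 (to screen)): x=-836/525 (≈-1.5924) theta=-8/21 (≈-0.3810)
|theta_initial|=0.0000 |theta_final|=8/21 (≈0.3810) -> increased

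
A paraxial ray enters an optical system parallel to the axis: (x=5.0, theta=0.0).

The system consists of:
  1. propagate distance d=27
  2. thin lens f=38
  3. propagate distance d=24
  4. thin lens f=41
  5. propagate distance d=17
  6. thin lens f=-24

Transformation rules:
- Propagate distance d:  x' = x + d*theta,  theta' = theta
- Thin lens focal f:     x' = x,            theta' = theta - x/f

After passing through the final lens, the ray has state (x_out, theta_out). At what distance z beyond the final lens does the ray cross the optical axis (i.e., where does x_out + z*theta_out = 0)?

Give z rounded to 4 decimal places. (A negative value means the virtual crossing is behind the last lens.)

Answer: -5.1541

Derivation:
Initial: x=5.0000 theta=0.0000
After 1 (propagate distance d=27): x=5.0000 theta=0.0000
After 2 (thin lens f=38): x=5.0000 theta=-5/38 (≈-0.1316)
After 3 (propagate distance d=24): x=35/19 (≈1.8421) theta=-5/38 (≈-0.1316)
After 4 (thin lens f=41): x=35/19 (≈1.8421) theta=-275/1558 (≈-0.1765)
After 5 (propagate distance d=17): x=-95/82 (≈-1.1585) theta=-275/1558 (≈-0.1765)
After 6 (thin lens f=-24): x=-95/82 (≈-1.1585) theta=-205/912 (≈-0.2248)
z_focus = -x_out/theta_out = -(-95/82)/(-205/912) = -8664/1681 ≈ -5.1541
Rounded to 4 decimal places: z = -5.1541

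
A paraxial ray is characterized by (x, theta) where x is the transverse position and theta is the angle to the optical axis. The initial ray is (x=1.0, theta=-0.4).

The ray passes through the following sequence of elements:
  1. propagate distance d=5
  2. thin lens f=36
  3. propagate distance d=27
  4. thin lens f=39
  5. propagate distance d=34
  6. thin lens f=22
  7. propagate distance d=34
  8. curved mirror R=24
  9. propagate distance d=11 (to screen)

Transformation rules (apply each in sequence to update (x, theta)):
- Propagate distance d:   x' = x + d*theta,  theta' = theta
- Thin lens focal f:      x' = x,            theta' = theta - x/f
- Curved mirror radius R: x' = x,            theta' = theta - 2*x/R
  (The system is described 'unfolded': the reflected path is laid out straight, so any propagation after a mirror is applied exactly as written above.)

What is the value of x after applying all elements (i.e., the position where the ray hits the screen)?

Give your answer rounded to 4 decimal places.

Answer: 6.4461

Derivation:
Initial: x=1.0000 theta=-0.4000
After 1 (propagate distance d=5): x=-1.0000 theta=-0.4000
After 2 (thin lens f=36): x=-1.0000 theta=-67/180 (≈-0.3722)
After 3 (propagate distance d=27): x=-11.0500 theta=-67/180 (≈-0.3722)
After 4 (thin lens f=39): x=-11.0500 theta=-4/45 (≈-0.0889)
After 5 (propagate distance d=34): x=-2533/180 (≈-14.0722) theta=-4/45 (≈-0.0889)
After 6 (thin lens f=22): x=-2533/180 (≈-14.0722) theta=727/1320 (≈0.5508)
After 7 (propagate distance d=34): x=4607/990 (≈4.6535) theta=727/1320 (≈0.5508)
After 8 (curved mirror R=24): x=4607/990 (≈4.6535) theta=22/135 (≈0.1630)
After 9 (propagate distance d=11 (to screen)): x=3829/594 (≈6.4461) theta=22/135 (≈0.1630)
Rounded to 4 decimal places: x = 6.4461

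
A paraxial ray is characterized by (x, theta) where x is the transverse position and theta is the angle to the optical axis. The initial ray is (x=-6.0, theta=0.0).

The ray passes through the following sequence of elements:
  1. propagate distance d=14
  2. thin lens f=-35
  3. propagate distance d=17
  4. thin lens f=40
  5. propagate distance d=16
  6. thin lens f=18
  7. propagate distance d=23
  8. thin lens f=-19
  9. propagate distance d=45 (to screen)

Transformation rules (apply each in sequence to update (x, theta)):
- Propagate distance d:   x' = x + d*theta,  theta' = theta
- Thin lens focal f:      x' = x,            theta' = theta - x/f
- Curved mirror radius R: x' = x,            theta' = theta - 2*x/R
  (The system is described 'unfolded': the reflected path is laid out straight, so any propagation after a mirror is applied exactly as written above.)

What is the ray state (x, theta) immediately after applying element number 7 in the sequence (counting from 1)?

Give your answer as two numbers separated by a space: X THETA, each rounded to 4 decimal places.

Answer: 3.4305 0.5010

Derivation:
Initial: x=-6.0000 theta=0.0000
After 1 (propagate distance d=14): x=-6.0000 theta=0.0000
After 2 (thin lens f=-35): x=-6.0000 theta=-6/35 (≈-0.1714)
After 3 (propagate distance d=17): x=-312/35 (≈-8.9143) theta=-6/35 (≈-0.1714)
After 4 (thin lens f=40): x=-312/35 (≈-8.9143) theta=9/175 (≈0.0514)
After 5 (propagate distance d=16): x=-1416/175 (≈-8.0914) theta=9/175 (≈0.0514)
After 6 (thin lens f=18): x=-1416/175 (≈-8.0914) theta=263/525 (≈0.5010)
After 7 (propagate distance d=23): x=1801/525 (≈3.4305) theta=263/525 (≈0.5010)
Rounded to 4 decimal places: x = 3.4305, theta = 0.5010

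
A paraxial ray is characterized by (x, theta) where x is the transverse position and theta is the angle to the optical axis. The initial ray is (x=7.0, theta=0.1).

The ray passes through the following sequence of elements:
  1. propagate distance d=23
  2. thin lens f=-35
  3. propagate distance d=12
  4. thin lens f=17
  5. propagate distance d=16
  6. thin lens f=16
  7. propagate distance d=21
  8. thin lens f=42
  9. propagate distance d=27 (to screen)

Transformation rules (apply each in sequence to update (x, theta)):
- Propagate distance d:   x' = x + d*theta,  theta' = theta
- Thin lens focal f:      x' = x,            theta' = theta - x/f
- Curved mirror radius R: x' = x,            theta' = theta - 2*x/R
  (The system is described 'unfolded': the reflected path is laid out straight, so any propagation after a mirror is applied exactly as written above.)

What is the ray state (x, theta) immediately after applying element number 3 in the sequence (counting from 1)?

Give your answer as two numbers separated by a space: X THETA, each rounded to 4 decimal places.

Initial: x=7.0000 theta=0.1000
After 1 (propagate distance d=23): x=9.3000 theta=0.1000
After 2 (thin lens f=-35): x=9.3000 theta=64/175 (≈0.3657)
After 3 (propagate distance d=12): x=4791/350 (≈13.6886) theta=64/175 (≈0.3657)
Rounded to 4 decimal places: x = 13.6886, theta = 0.3657

Answer: 13.6886 0.3657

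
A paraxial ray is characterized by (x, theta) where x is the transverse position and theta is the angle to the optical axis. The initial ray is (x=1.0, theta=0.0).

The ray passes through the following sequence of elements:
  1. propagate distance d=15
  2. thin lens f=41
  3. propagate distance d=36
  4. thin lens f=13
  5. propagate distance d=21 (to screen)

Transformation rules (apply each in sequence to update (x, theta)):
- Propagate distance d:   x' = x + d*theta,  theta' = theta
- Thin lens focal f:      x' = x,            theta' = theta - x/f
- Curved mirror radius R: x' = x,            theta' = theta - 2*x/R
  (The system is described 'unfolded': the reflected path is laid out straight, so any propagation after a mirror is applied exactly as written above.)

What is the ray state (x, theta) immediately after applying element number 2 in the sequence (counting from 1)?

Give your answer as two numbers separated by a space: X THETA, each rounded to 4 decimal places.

Answer: 1.0000 -0.0244

Derivation:
Initial: x=1.0000 theta=0.0000
After 1 (propagate distance d=15): x=1.0000 theta=0.0000
After 2 (thin lens f=41): x=1.0000 theta=-1/41 (≈-0.0244)
Rounded to 4 decimal places: x = 1.0000, theta = -0.0244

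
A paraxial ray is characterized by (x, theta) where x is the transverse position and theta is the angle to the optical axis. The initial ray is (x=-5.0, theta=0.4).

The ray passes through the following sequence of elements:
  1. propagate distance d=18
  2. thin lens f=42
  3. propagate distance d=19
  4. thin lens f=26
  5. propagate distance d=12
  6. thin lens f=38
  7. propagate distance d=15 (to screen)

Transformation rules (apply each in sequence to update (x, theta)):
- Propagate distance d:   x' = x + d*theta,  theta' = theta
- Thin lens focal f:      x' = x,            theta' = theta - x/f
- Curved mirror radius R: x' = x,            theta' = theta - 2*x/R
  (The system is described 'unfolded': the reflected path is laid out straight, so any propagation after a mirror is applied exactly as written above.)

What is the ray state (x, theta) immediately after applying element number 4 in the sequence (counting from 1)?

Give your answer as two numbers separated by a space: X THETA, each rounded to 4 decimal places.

Initial: x=-5.0000 theta=0.4000
After 1 (propagate distance d=18): x=2.2000 theta=0.4000
After 2 (thin lens f=42): x=2.2000 theta=73/210 (≈0.3476)
After 3 (propagate distance d=19): x=1849/210 (≈8.8048) theta=73/210 (≈0.3476)
After 4 (thin lens f=26): x=1849/210 (≈8.8048) theta=7/780 (≈0.0090)
Rounded to 4 decimal places: x = 8.8048, theta = 0.0090

Answer: 8.8048 0.0090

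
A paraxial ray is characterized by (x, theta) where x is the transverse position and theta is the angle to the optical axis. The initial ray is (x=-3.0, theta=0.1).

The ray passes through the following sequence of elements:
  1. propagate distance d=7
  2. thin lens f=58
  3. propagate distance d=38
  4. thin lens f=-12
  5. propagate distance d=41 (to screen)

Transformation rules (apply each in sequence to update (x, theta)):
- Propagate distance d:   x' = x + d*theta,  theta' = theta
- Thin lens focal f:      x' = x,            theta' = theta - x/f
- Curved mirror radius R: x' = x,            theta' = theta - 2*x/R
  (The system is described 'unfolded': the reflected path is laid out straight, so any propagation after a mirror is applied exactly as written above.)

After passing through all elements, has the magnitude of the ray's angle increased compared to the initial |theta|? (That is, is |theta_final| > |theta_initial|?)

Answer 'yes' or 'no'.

Initial: x=-3.0000 theta=0.1000
After 1 (propagate distance d=7): x=-2.3000 theta=0.1000
After 2 (thin lens f=58): x=-2.3000 theta=81/580 (≈0.1397)
After 3 (propagate distance d=38): x=436/145 (≈3.0069) theta=81/580 (≈0.1397)
After 4 (thin lens f=-12): x=436/145 (≈3.0069) theta=679/1740 (≈0.3902)
After 5 (propagate distance d=41 (to screen)): x=33071/1740 (≈19.0063) theta=679/1740 (≈0.3902)
|theta_initial|=0.1000 |theta_final|=679/1740 (≈0.3902) -> increased

Answer: yes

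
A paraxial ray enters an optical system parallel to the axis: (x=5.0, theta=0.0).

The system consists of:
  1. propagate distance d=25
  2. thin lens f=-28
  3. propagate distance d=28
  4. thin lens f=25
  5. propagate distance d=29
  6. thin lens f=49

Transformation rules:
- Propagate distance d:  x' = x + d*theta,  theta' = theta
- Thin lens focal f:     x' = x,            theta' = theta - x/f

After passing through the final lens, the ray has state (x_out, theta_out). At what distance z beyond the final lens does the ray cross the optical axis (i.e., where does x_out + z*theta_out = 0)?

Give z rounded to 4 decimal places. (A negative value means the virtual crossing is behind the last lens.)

Initial: x=5.0000 theta=0.0000
After 1 (propagate distance d=25): x=5.0000 theta=0.0000
After 2 (thin lens f=-28): x=5.0000 theta=5/28 (≈0.1786)
After 3 (propagate distance d=28): x=10.0000 theta=5/28 (≈0.1786)
After 4 (thin lens f=25): x=10.0000 theta=-31/140 (≈-0.2214)
After 5 (propagate distance d=29): x=501/140 (≈3.5786) theta=-31/140 (≈-0.2214)
After 6 (thin lens f=49): x=501/140 (≈3.5786) theta=-101/343 (≈-0.2945)
z_focus = -x_out/theta_out = -(501/140)/(-101/343) = 24549/2020 ≈ 12.1530
Rounded to 4 decimal places: z = 12.1530

Answer: 12.1530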